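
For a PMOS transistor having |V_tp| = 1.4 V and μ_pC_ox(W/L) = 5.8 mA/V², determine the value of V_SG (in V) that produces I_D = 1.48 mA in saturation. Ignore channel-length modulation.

In saturation I_D = ½ k_p (V_SG − |V_tp|)², so V_SG − |V_tp| = √(2 I_D / k_p) = √(2 × 1.48 / 5.8) = 0.714 V.
V_SG = 1.4 + 0.714 = 2.11 V.

V_SG = 2.11 V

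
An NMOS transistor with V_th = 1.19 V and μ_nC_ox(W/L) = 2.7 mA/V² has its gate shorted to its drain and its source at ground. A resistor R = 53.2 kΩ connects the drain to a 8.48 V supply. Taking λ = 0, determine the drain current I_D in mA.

I_D = 0.131 mA

With gate tied to drain, V_GS = V_DS ≥ V_GS − V_th, so the device is in saturation.
KCL at the drain: ½ k_n (V_GS − V_th)² = (V_DD − V_GS)/R.
Let x = V_GS − 1.19. Then 71.8 x² + x − 7.29 = 0, giving x = 0.312 V (positive root), so V_GS = 1.5 V.
I_D = (V_DD − V_GS)/R = (8.48 − 1.5) / 53.2 = 0.131 mA.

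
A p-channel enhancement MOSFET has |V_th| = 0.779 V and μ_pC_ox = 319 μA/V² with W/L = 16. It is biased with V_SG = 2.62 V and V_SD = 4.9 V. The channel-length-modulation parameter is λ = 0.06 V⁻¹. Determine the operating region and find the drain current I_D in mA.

k_p = μ_pC_ox · (W/L) = 5.104 mA/V².
V_ov = V_SG − |V_th| = 2.62 − 0.779 = 1.84 V.
Since V_SD = 4.9 V ≥ V_ov = 1.84 V, the device is in saturation.
I_D = ½ k_p V_ov² (1 + λ V_SD) = 0.5 × 5.104 × 1.84² × (1 + 0.06 × 4.9) = 11.2 mA.

Saturation; I_D = 11.2 mA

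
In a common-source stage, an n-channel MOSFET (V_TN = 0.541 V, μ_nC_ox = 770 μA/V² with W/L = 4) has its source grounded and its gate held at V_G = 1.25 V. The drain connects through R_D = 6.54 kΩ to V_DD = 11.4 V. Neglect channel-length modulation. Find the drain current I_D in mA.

I_D = 0.774 mA

V_GS = V_G = 1.25 V, so V_ov = 1.25 − 0.541 = 0.709 V.
k_n = μ_nC_ox · (W/L) = 3.08 mA/V².
Assume saturation: I_D = ½ k_n V_ov² = 0.5 × 3.08 × 0.709² = 0.774 mA, giving V_DS = V_DD − I_D R_D = 11.4 − 0.774 × 6.54 = 6.34 V.
V_DS = 6.34 V ≥ V_ov = 0.709 V, confirming saturation.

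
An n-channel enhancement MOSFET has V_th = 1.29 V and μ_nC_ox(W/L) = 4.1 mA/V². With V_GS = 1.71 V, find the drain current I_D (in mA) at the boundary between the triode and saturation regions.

At the boundary V_DS = V_ov = V_GS − V_th = 1.71 − 1.29 = 0.42 V.
I_D = ½ k_n V_ov² = 0.5 × 4.1 × 0.42² = 0.362 mA.

I_D = 0.362 mA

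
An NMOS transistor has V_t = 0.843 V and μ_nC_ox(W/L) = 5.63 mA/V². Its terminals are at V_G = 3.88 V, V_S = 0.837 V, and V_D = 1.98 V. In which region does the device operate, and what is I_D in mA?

Triode; I_D = 10.5 mA

V_GS = V_G − V_S = 3.88 − 0.837 = 3.04 V; V_DS = V_D − V_S = 1.98 − 0.837 = 1.14 V.
V_ov = V_GS − V_t = 3.04 − 0.843 = 2.2 V.
Since V_DS = 1.14 V < V_ov = 2.2 V, the device is in the triode region.
I_D = k_n [V_ov · V_DS − ½ V_DS²] = 5.63 × [2.2 × 1.14 − 0.5 × 1.14²] = 10.5 mA.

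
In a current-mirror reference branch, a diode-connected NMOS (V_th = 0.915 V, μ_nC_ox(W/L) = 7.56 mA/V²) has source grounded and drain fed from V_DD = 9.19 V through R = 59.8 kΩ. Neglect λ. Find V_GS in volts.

V_GS = 1.10 V

With gate tied to drain, V_GS = V_DS ≥ V_GS − V_th, so the device is in saturation.
KCL at the drain: ½ k_n (V_GS − V_th)² = (V_DD − V_GS)/R.
Let x = V_GS − 0.915. Then 226 x² + x − 8.275 = 0, giving x = 0.189 V (positive root), so V_GS = 1.1 V.
I_D = (V_DD − V_GS)/R = (9.19 − 1.1) / 59.8 = 0.135 mA.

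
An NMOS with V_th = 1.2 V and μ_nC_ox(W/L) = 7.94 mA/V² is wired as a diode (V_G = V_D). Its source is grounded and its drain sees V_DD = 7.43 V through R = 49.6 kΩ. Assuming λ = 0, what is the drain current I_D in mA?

I_D = 0.122 mA

With gate tied to drain, V_GS = V_DS ≥ V_GS − V_th, so the device is in saturation.
KCL at the drain: ½ k_n (V_GS − V_th)² = (V_DD − V_GS)/R.
Let x = V_GS − 1.2. Then 197 x² + x − 6.23 = 0, giving x = 0.175 V (positive root), so V_GS = 1.38 V.
I_D = (V_DD − V_GS)/R = (7.43 − 1.38) / 49.6 = 0.122 mA.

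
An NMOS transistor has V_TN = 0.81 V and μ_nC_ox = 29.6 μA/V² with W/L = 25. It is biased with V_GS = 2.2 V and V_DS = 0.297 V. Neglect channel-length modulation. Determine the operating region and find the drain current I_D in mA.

Triode; I_D = 0.273 mA

k_n = μ_nC_ox · (W/L) = 0.74 mA/V².
V_ov = V_GS − V_TN = 2.2 − 0.81 = 1.39 V.
Since V_DS = 0.297 V < V_ov = 1.39 V, the device is in the triode region.
I_D = k_n [V_ov · V_DS − ½ V_DS²] = 0.74 × [1.39 × 0.297 − 0.5 × 0.297²] = 0.273 mA.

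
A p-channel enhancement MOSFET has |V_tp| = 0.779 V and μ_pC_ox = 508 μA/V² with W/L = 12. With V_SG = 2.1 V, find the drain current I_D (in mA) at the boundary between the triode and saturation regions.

At the boundary V_SD = V_ov = V_SG − |V_tp| = 2.1 − 0.779 = 1.32 V.
k_p = μ_pC_ox · (W/L) = 6.096 mA/V².
I_D = ½ k_p V_ov² = 0.5 × 6.096 × 1.32² = 5.32 mA.

I_D = 5.32 mA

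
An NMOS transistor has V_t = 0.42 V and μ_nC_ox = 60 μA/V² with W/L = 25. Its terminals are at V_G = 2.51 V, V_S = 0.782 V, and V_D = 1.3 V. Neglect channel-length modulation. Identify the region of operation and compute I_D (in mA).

Triode; I_D = 0.815 mA

V_GS = V_G − V_S = 2.51 − 0.782 = 1.73 V; V_DS = V_D − V_S = 1.3 − 0.782 = 0.518 V.
k_n = μ_nC_ox · (W/L) = 1.5 mA/V².
V_ov = V_GS − V_t = 1.73 − 0.42 = 1.31 V.
Since V_DS = 0.518 V < V_ov = 1.31 V, the device is in the triode region.
I_D = k_n [V_ov · V_DS − ½ V_DS²] = 1.5 × [1.31 × 0.518 − 0.5 × 0.518²] = 0.815 mA.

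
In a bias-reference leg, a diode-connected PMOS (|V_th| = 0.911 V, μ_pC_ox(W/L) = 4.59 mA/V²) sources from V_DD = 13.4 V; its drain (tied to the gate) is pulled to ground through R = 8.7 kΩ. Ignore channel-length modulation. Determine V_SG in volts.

V_SG = 1.68 V

With gate tied to drain, V_SG = V_SD ≥ V_SG − |V_th|, so the device is in saturation.
KCL at the drain: ½ k_p (V_SG − |V_th|)² = (V_DD − V_SG)/R.
Let x = V_SG − 0.911. Then 20 x² + x − 12.49 = 0, giving x = 0.766 V (positive root), so V_SG = 1.68 V.
I_D = (V_DD − V_SG)/R = (13.4 − 1.68) / 8.7 = 1.35 mA.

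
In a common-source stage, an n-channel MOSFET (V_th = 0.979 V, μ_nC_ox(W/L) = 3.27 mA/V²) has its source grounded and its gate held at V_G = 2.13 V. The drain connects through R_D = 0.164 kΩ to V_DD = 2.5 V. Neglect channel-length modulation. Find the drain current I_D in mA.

I_D = 2.17 mA

V_GS = V_G = 2.13 V, so V_ov = 2.13 − 0.979 = 1.15 V.
Assume saturation: I_D = ½ k_n V_ov² = 0.5 × 3.27 × 1.15² = 2.17 mA, giving V_DS = V_DD − I_D R_D = 2.5 − 2.17 × 0.164 = 2.14 V.
V_DS = 2.14 V ≥ V_ov = 1.15 V, confirming saturation.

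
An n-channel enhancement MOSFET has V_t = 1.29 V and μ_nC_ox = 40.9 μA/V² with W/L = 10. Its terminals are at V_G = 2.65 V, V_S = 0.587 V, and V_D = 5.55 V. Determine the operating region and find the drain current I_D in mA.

Saturation; I_D = 0.122 mA

V_GS = V_G − V_S = 2.65 − 0.587 = 2.06 V; V_DS = V_D − V_S = 5.55 − 0.587 = 4.96 V.
k_n = μ_nC_ox · (W/L) = 0.409 mA/V².
V_ov = V_GS − V_t = 2.06 − 1.29 = 0.773 V.
Since V_DS = 4.96 V ≥ V_ov = 0.773 V, the device is in saturation.
I_D = ½ k_n V_ov² = 0.5 × 0.409 × 0.773² = 0.122 mA.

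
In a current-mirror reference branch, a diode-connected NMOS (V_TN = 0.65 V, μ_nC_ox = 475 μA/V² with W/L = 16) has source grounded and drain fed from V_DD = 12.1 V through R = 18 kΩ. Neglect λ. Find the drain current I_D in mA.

I_D = 0.614 mA

With gate tied to drain, V_GS = V_DS ≥ V_GS − V_TN, so the device is in saturation.
k_n = μ_nC_ox · (W/L) = 7.6 mA/V².
KCL at the drain: ½ k_n (V_GS − V_TN)² = (V_DD − V_GS)/R.
Let x = V_GS − 0.65. Then 68.4 x² + x − 11.45 = 0, giving x = 0.402 V (positive root), so V_GS = 1.05 V.
I_D = (V_DD − V_GS)/R = (12.1 − 1.05) / 18 = 0.614 mA.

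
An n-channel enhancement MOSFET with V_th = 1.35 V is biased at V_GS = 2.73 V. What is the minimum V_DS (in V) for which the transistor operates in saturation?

V_DS,sat = 1.38 V

The boundary between triode and saturation is V_DS = V_GS − V_th = V_ov.
V_ov = 2.73 − 1.35 = 1.38 V.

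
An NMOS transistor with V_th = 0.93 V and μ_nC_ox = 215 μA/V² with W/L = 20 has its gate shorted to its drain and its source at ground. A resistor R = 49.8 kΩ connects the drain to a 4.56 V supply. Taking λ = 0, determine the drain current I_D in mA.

With gate tied to drain, V_GS = V_DS ≥ V_GS − V_th, so the device is in saturation.
k_n = μ_nC_ox · (W/L) = 4.3 mA/V².
KCL at the drain: ½ k_n (V_GS − V_th)² = (V_DD − V_GS)/R.
Let x = V_GS − 0.93. Then 107 x² + x − 3.63 = 0, giving x = 0.18 V (positive root), so V_GS = 1.11 V.
I_D = (V_DD − V_GS)/R = (4.56 − 1.11) / 49.8 = 0.0693 mA.

I_D = 0.0693 mA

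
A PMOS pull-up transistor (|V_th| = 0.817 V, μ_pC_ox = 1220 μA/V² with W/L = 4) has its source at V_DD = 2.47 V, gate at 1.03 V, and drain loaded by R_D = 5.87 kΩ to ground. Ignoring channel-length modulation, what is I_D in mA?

I_D = 0.396 mA

V_SG = V_DD − V_G = 2.47 − 1.03 = 1.44 V, so V_ov = 1.44 − 0.817 = 0.623 V.
k_p = μ_pC_ox · (W/L) = 4.88 mA/V².
Assume saturation: I_D = ½ k_p V_ov² = 0.5 × 4.88 × 0.623² = 0.947 mA, giving V_SD = V_DD − I_D R_D = 2.47 − 0.947 × 5.87 = -3.09 V.
But -3.09 V < V_ov = 0.623 V, so the device is actually in triode.
In triode I_D = k_p[V_ov V_SD − ½ V_SD²] and I_D = (V_DD − V_SD)/R_D. Equating: 14.3 V_SD² − 18.85 V_SD + 2.47 = 0, giving V_SD = 0.148 V (the root below V_ov).
I_D = (2.47 − 0.148) / 5.87 = 0.396 mA.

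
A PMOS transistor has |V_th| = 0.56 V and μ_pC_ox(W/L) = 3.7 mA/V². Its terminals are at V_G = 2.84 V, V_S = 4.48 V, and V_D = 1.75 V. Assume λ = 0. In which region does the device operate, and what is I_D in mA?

Saturation; I_D = 2.16 mA

V_SG = V_S − V_G = 4.48 − 2.84 = 1.64 V; V_SD = V_S − V_D = 4.48 − 1.75 = 2.73 V.
V_ov = V_SG − |V_th| = 1.64 − 0.56 = 1.08 V.
Since V_SD = 2.73 V ≥ V_ov = 1.08 V, the device is in saturation.
I_D = ½ k_p V_ov² = 0.5 × 3.7 × 1.08² = 2.16 mA.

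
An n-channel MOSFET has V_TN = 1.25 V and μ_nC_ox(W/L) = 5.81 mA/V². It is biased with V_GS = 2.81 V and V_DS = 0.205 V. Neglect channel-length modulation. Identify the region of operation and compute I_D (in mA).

Triode; I_D = 1.74 mA

V_ov = V_GS − V_TN = 2.81 − 1.25 = 1.56 V.
Since V_DS = 0.205 V < V_ov = 1.56 V, the device is in the triode region.
I_D = k_n [V_ov · V_DS − ½ V_DS²] = 5.81 × [1.56 × 0.205 − 0.5 × 0.205²] = 1.74 mA.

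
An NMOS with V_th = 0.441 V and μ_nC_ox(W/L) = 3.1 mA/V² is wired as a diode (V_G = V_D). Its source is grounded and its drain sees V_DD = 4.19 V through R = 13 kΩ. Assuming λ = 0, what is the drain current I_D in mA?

With gate tied to drain, V_GS = V_DS ≥ V_GS − V_th, so the device is in saturation.
KCL at the drain: ½ k_n (V_GS − V_th)² = (V_DD − V_GS)/R.
Let x = V_GS − 0.441. Then 20.2 x² + x − 3.749 = 0, giving x = 0.407 V (positive root), so V_GS = 0.848 V.
I_D = (V_DD − V_GS)/R = (4.19 − 0.848) / 13 = 0.257 mA.

I_D = 0.257 mA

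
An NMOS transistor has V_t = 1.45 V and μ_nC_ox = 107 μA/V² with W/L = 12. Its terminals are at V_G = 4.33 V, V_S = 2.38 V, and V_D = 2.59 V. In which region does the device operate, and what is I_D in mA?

Triode; I_D = 0.107 mA

V_GS = V_G − V_S = 4.33 − 2.38 = 1.95 V; V_DS = V_D − V_S = 2.59 − 2.38 = 0.21 V.
k_n = μ_nC_ox · (W/L) = 1.284 mA/V².
V_ov = V_GS − V_t = 1.95 − 1.45 = 0.5 V.
Since V_DS = 0.21 V < V_ov = 0.5 V, the device is in the triode region.
I_D = k_n [V_ov · V_DS − ½ V_DS²] = 1.284 × [0.5 × 0.21 − 0.5 × 0.21²] = 0.107 mA.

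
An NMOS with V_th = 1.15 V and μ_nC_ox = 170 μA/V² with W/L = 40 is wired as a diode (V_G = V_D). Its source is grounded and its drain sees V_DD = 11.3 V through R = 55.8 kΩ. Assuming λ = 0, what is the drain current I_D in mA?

With gate tied to drain, V_GS = V_DS ≥ V_GS − V_th, so the device is in saturation.
k_n = μ_nC_ox · (W/L) = 6.8 mA/V².
KCL at the drain: ½ k_n (V_GS − V_th)² = (V_DD − V_GS)/R.
Let x = V_GS − 1.15. Then 190 x² + x − 10.15 = 0, giving x = 0.229 V (positive root), so V_GS = 1.38 V.
I_D = (V_DD − V_GS)/R = (11.3 − 1.38) / 55.8 = 0.178 mA.

I_D = 0.178 mA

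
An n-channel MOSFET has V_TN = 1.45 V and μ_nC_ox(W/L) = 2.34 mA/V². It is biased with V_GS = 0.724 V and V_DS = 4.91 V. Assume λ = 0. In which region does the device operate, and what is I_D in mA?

V_GS = 0.724 V < V_TN = 1.45 V, so the transistor is in cutoff.

Cutoff; I_D = 0 mA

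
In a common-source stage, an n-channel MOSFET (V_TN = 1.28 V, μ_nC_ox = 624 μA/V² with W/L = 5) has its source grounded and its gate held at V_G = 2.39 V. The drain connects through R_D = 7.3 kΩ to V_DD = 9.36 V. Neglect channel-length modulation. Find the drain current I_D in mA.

V_GS = V_G = 2.39 V, so V_ov = 2.39 − 1.28 = 1.11 V.
k_n = μ_nC_ox · (W/L) = 3.12 mA/V².
Assume saturation: I_D = ½ k_n V_ov² = 0.5 × 3.12 × 1.11² = 1.92 mA, giving V_DS = V_DD − I_D R_D = 9.36 − 1.92 × 7.3 = -4.67 V.
But -4.67 V < V_ov = 1.11 V, so the device is actually in triode.
In triode I_D = k_n[V_ov V_DS − ½ V_DS²] and I_D = (V_DD − V_DS)/R_D. Equating: 11.4 V_DS² − 26.28 V_DS + 9.36 = 0, giving V_DS = 0.44 V (the root below V_ov).
I_D = (9.36 − 0.44) / 7.3 = 1.22 mA.

I_D = 1.22 mA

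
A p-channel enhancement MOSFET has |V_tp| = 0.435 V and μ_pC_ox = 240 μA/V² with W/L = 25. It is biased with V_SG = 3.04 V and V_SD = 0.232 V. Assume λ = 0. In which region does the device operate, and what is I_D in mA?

k_p = μ_pC_ox · (W/L) = 6 mA/V².
V_ov = V_SG − |V_tp| = 3.04 − 0.435 = 2.6 V.
Since V_SD = 0.232 V < V_ov = 2.6 V, the device is in the triode region.
I_D = k_p [V_ov · V_SD − ½ V_SD²] = 6 × [2.6 × 0.232 − 0.5 × 0.232²] = 3.46 mA.

Triode; I_D = 3.46 mA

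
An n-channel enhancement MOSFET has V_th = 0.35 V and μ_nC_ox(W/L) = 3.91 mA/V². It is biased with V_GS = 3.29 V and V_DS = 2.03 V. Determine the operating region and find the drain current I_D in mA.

V_ov = V_GS − V_th = 3.29 − 0.35 = 2.94 V.
Since V_DS = 2.03 V < V_ov = 2.94 V, the device is in the triode region.
I_D = k_n [V_ov · V_DS − ½ V_DS²] = 3.91 × [2.94 × 2.03 − 0.5 × 2.03²] = 15.3 mA.

Triode; I_D = 15.3 mA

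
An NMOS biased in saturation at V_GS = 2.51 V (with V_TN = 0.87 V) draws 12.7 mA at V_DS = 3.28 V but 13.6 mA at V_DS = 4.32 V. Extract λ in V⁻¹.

λ = 0.0878 V⁻¹

With V_GS fixed, I_D ∝ (1 + λ V_DS) in saturation, so I_D2/I_D1 = (1 + λ V_DS2)/(1 + λ V_DS1).
13.6/12.7 = 1.071 = (1 + 4.32 λ)/(1 + 3.28 λ).
Solving: λ (I_D1 V_DS2 − I_D2 V_DS1) = I_D2 − I_D1, so λ = (13.6 − 12.7) / (12.7 × 4.32 − 13.6 × 3.28) = 0.9 / 10.3 = 0.0878 V⁻¹.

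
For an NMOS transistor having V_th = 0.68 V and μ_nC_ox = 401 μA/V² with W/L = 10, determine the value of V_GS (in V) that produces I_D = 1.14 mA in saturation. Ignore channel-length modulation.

V_GS = 1.43 V

k_n = μ_nC_ox · (W/L) = 4.01 mA/V².
In saturation I_D = ½ k_n (V_GS − V_th)², so V_GS − V_th = √(2 I_D / k_n) = √(2 × 1.14 / 4.01) = 0.754 V.
V_GS = 0.68 + 0.754 = 1.43 V.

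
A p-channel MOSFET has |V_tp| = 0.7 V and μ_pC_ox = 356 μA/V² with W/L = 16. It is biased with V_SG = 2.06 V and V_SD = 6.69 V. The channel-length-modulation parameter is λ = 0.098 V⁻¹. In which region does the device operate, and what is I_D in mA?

Saturation; I_D = 8.72 mA

k_p = μ_pC_ox · (W/L) = 5.696 mA/V².
V_ov = V_SG − |V_tp| = 2.06 − 0.7 = 1.36 V.
Since V_SD = 6.69 V ≥ V_ov = 1.36 V, the device is in saturation.
I_D = ½ k_p V_ov² (1 + λ V_SD) = 0.5 × 5.696 × 1.36² × (1 + 0.098 × 6.69) = 8.72 mA.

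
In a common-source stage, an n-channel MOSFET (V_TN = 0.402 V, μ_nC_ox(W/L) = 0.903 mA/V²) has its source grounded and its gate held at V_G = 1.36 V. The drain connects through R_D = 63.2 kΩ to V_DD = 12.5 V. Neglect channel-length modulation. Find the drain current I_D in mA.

I_D = 0.194 mA

V_GS = V_G = 1.36 V, so V_ov = 1.36 − 0.402 = 0.958 V.
Assume saturation: I_D = ½ k_n V_ov² = 0.5 × 0.903 × 0.958² = 0.414 mA, giving V_DS = V_DD − I_D R_D = 12.5 − 0.414 × 63.2 = -13.7 V.
But -13.7 V < V_ov = 0.958 V, so the device is actually in triode.
In triode I_D = k_n[V_ov V_DS − ½ V_DS²] and I_D = (V_DD − V_DS)/R_D. Equating: 28.5 V_DS² − 55.67 V_DS + 12.5 = 0, giving V_DS = 0.259 V (the root below V_ov).
I_D = (12.5 − 0.259) / 63.2 = 0.194 mA.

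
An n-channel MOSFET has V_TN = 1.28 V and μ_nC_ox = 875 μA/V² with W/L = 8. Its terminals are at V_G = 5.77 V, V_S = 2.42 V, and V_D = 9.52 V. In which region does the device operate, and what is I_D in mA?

Saturation; I_D = 15.0 mA

V_GS = V_G − V_S = 5.77 − 2.42 = 3.35 V; V_DS = V_D − V_S = 9.52 − 2.42 = 7.1 V.
k_n = μ_nC_ox · (W/L) = 7 mA/V².
V_ov = V_GS − V_TN = 3.35 − 1.28 = 2.07 V.
Since V_DS = 7.1 V ≥ V_ov = 2.07 V, the device is in saturation.
I_D = ½ k_n V_ov² = 0.5 × 7 × 2.07² = 15 mA.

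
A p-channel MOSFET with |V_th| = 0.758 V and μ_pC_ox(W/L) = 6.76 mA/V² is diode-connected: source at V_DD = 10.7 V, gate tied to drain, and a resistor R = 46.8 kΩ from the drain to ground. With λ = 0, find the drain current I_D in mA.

With gate tied to drain, V_SG = V_SD ≥ V_SG − |V_th|, so the device is in saturation.
KCL at the drain: ½ k_p (V_SG − |V_th|)² = (V_DD − V_SG)/R.
Let x = V_SG − 0.758. Then 158 x² + x − 9.942 = 0, giving x = 0.248 V (positive root), so V_SG = 1.01 V.
I_D = (V_DD − V_SG)/R = (10.7 − 1.01) / 46.8 = 0.207 mA.

I_D = 0.207 mA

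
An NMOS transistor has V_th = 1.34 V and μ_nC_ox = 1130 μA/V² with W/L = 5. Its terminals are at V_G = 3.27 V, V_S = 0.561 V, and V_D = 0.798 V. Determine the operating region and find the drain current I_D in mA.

V_GS = V_G − V_S = 3.27 − 0.561 = 2.71 V; V_DS = V_D − V_S = 0.798 − 0.561 = 0.237 V.
k_n = μ_nC_ox · (W/L) = 5.65 mA/V².
V_ov = V_GS − V_th = 2.71 − 1.34 = 1.37 V.
Since V_DS = 0.237 V < V_ov = 1.37 V, the device is in the triode region.
I_D = k_n [V_ov · V_DS − ½ V_DS²] = 5.65 × [1.37 × 0.237 − 0.5 × 0.237²] = 1.67 mA.

Triode; I_D = 1.67 mA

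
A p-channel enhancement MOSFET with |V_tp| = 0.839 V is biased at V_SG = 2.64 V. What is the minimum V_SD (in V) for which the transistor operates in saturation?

The boundary between triode and saturation is V_SD = V_SG − |V_tp| = V_ov.
V_ov = 2.64 − 0.839 = 1.8 V.

V_SD,sat = 1.80 V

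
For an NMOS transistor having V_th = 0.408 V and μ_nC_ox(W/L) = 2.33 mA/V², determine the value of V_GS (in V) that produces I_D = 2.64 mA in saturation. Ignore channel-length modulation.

In saturation I_D = ½ k_n (V_GS − V_th)², so V_GS − V_th = √(2 I_D / k_n) = √(2 × 2.64 / 2.33) = 1.51 V.
V_GS = 0.408 + 1.51 = 1.91 V.

V_GS = 1.91 V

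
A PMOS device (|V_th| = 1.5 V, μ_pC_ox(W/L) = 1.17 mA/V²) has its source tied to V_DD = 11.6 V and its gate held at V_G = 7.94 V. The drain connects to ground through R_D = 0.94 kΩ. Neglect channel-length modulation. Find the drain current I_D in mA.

V_SG = V_DD − V_G = 11.6 − 7.94 = 3.66 V, so V_ov = 3.66 − 1.5 = 2.16 V.
Assume saturation: I_D = ½ k_p V_ov² = 0.5 × 1.17 × 2.16² = 2.73 mA, giving V_SD = V_DD − I_D R_D = 11.6 − 2.73 × 0.94 = 9.03 V.
V_SD = 9.03 V ≥ V_ov = 2.16 V, confirming saturation.

I_D = 2.73 mA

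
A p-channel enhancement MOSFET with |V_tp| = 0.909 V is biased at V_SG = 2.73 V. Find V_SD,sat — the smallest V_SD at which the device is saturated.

V_SD,sat = 1.82 V

The boundary between triode and saturation is V_SD = V_SG − |V_tp| = V_ov.
V_ov = 2.73 − 0.909 = 1.82 V.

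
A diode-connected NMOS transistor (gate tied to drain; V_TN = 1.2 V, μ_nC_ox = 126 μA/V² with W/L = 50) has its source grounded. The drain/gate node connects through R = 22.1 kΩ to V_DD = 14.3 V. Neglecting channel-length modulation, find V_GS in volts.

V_GS = 1.63 V

With gate tied to drain, V_GS = V_DS ≥ V_GS − V_TN, so the device is in saturation.
k_n = μ_nC_ox · (W/L) = 6.3 mA/V².
KCL at the drain: ½ k_n (V_GS − V_TN)² = (V_DD − V_GS)/R.
Let x = V_GS − 1.2. Then 69.6 x² + x − 13.1 = 0, giving x = 0.427 V (positive root), so V_GS = 1.63 V.
I_D = (V_DD − V_GS)/R = (14.3 − 1.63) / 22.1 = 0.573 mA.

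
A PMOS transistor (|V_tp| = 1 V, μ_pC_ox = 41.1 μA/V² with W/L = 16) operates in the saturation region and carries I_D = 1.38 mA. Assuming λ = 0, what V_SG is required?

V_SG = 3.05 V

k_p = μ_pC_ox · (W/L) = 0.6576 mA/V².
In saturation I_D = ½ k_p (V_SG − |V_tp|)², so V_SG − |V_tp| = √(2 I_D / k_p) = √(2 × 1.38 / 0.6576) = 2.05 V.
V_SG = 1 + 2.05 = 3.05 V.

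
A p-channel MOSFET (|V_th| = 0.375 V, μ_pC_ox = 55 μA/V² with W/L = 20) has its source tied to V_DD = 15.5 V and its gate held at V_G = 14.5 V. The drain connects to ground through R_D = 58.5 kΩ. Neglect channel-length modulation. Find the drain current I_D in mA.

I_D = 0.215 mA

V_SG = V_DD − V_G = 15.5 − 14.5 = 1 V, so V_ov = 1 − 0.375 = 0.625 V.
k_p = μ_pC_ox · (W/L) = 1.1 mA/V².
Assume saturation: I_D = ½ k_p V_ov² = 0.5 × 1.1 × 0.625² = 0.215 mA, giving V_SD = V_DD − I_D R_D = 15.5 − 0.215 × 58.5 = 2.93 V.
V_SD = 2.93 V ≥ V_ov = 0.625 V, confirming saturation.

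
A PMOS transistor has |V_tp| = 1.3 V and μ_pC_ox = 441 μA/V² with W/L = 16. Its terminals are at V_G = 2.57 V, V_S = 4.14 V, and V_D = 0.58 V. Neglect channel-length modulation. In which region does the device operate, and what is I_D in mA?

V_SG = V_S − V_G = 4.14 − 2.57 = 1.57 V; V_SD = V_S − V_D = 4.14 − 0.58 = 3.56 V.
k_p = μ_pC_ox · (W/L) = 7.056 mA/V².
V_ov = V_SG − |V_tp| = 1.57 − 1.3 = 0.27 V.
Since V_SD = 3.56 V ≥ V_ov = 0.27 V, the device is in saturation.
I_D = ½ k_p V_ov² = 0.5 × 7.056 × 0.27² = 0.257 mA.

Saturation; I_D = 0.257 mA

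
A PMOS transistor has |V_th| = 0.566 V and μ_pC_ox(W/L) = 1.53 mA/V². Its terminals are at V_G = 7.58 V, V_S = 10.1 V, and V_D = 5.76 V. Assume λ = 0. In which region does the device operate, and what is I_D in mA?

Saturation; I_D = 2.92 mA

V_SG = V_S − V_G = 10.1 − 7.58 = 2.52 V; V_SD = V_S − V_D = 10.1 − 5.76 = 4.34 V.
V_ov = V_SG − |V_th| = 2.52 − 0.566 = 1.95 V.
Since V_SD = 4.34 V ≥ V_ov = 1.95 V, the device is in saturation.
I_D = ½ k_p V_ov² = 0.5 × 1.53 × 1.95² = 2.92 mA.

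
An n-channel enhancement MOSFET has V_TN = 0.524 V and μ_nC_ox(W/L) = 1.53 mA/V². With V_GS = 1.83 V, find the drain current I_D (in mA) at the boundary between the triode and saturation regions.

I_D = 1.30 mA

At the boundary V_DS = V_ov = V_GS − V_TN = 1.83 − 0.524 = 1.31 V.
I_D = ½ k_n V_ov² = 0.5 × 1.53 × 1.31² = 1.3 mA.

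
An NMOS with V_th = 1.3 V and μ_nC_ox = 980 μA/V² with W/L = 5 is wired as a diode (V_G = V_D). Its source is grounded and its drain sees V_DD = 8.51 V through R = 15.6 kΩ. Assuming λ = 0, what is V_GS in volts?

V_GS = 1.72 V

With gate tied to drain, V_GS = V_DS ≥ V_GS − V_th, so the device is in saturation.
k_n = μ_nC_ox · (W/L) = 4.9 mA/V².
KCL at the drain: ½ k_n (V_GS − V_th)² = (V_DD − V_GS)/R.
Let x = V_GS − 1.3. Then 38.2 x² + x − 7.21 = 0, giving x = 0.421 V (positive root), so V_GS = 1.72 V.
I_D = (V_DD − V_GS)/R = (8.51 − 1.72) / 15.6 = 0.435 mA.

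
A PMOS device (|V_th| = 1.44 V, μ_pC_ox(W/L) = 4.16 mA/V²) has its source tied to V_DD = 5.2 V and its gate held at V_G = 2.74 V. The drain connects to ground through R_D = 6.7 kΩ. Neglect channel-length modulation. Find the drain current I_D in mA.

V_SG = V_DD − V_G = 5.2 − 2.74 = 2.46 V, so V_ov = 2.46 − 1.44 = 1.02 V.
Assume saturation: I_D = ½ k_p V_ov² = 0.5 × 4.16 × 1.02² = 2.16 mA, giving V_SD = V_DD − I_D R_D = 5.2 − 2.16 × 6.7 = -9.3 V.
But -9.3 V < V_ov = 1.02 V, so the device is actually in triode.
In triode I_D = k_p[V_ov V_SD − ½ V_SD²] and I_D = (V_DD − V_SD)/R_D. Equating: 13.9 V_SD² − 29.43 V_SD + 5.2 = 0, giving V_SD = 0.195 V (the root below V_ov).
I_D = (5.2 − 0.195) / 6.7 = 0.747 mA.

I_D = 0.747 mA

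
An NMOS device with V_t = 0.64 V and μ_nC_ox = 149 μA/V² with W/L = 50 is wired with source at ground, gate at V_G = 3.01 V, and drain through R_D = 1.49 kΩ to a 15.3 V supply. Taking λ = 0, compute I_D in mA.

V_GS = V_G = 3.01 V, so V_ov = 3.01 − 0.64 = 2.37 V.
k_n = μ_nC_ox · (W/L) = 7.45 mA/V².
Assume saturation: I_D = ½ k_n V_ov² = 0.5 × 7.45 × 2.37² = 20.9 mA, giving V_DS = V_DD − I_D R_D = 15.3 − 20.9 × 1.49 = -15.9 V.
But -15.9 V < V_ov = 2.37 V, so the device is actually in triode.
In triode I_D = k_n[V_ov V_DS − ½ V_DS²] and I_D = (V_DD − V_DS)/R_D. Equating: 5.55 V_DS² − 27.31 V_DS + 15.3 = 0, giving V_DS = 0.645 V (the root below V_ov).
I_D = (15.3 − 0.645) / 1.49 = 9.84 mA.

I_D = 9.84 mA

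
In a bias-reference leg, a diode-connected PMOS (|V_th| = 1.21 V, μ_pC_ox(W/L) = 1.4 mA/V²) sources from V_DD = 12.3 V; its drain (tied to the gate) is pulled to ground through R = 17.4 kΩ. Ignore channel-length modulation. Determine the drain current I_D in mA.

I_D = 0.585 mA

With gate tied to drain, V_SG = V_SD ≥ V_SG − |V_th|, so the device is in saturation.
KCL at the drain: ½ k_p (V_SG − |V_th|)² = (V_DD − V_SG)/R.
Let x = V_SG − 1.21. Then 12.2 x² + x − 11.09 = 0, giving x = 0.914 V (positive root), so V_SG = 2.12 V.
I_D = (V_DD − V_SG)/R = (12.3 − 2.12) / 17.4 = 0.585 mA.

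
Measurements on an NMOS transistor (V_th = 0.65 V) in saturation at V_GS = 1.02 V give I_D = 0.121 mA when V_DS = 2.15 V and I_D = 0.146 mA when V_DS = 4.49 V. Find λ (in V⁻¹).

With V_GS fixed, I_D ∝ (1 + λ V_DS) in saturation, so I_D2/I_D1 = (1 + λ V_DS2)/(1 + λ V_DS1).
0.146/0.121 = 1.207 = (1 + 4.49 λ)/(1 + 2.15 λ).
Solving: λ (I_D1 V_DS2 − I_D2 V_DS1) = I_D2 − I_D1, so λ = (0.146 − 0.121) / (0.121 × 4.49 − 0.146 × 2.15) = 0.025 / 0.229 = 0.109 V⁻¹.

λ = 0.109 V⁻¹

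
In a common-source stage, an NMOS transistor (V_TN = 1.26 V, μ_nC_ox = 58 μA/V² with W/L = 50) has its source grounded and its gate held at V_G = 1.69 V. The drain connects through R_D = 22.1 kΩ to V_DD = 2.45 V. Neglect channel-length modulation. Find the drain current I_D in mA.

V_GS = V_G = 1.69 V, so V_ov = 1.69 − 1.26 = 0.43 V.
k_n = μ_nC_ox · (W/L) = 2.9 mA/V².
Assume saturation: I_D = ½ k_n V_ov² = 0.5 × 2.9 × 0.43² = 0.268 mA, giving V_DS = V_DD − I_D R_D = 2.45 − 0.268 × 22.1 = -3.48 V.
But -3.48 V < V_ov = 0.43 V, so the device is actually in triode.
In triode I_D = k_n[V_ov V_DS − ½ V_DS²] and I_D = (V_DD − V_DS)/R_D. Equating: 32 V_DS² − 28.56 V_DS + 2.45 = 0, giving V_DS = 0.0962 V (the root below V_ov).
I_D = (2.45 − 0.0962) / 22.1 = 0.107 mA.

I_D = 0.107 mA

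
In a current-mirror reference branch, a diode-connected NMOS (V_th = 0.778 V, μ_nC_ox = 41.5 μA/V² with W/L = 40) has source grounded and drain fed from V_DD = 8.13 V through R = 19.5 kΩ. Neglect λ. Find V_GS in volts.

V_GS = 1.42 V

With gate tied to drain, V_GS = V_DS ≥ V_GS − V_th, so the device is in saturation.
k_n = μ_nC_ox · (W/L) = 1.66 mA/V².
KCL at the drain: ½ k_n (V_GS − V_th)² = (V_DD − V_GS)/R.
Let x = V_GS − 0.778. Then 16.2 x² + x − 7.352 = 0, giving x = 0.644 V (positive root), so V_GS = 1.42 V.
I_D = (V_DD − V_GS)/R = (8.13 − 1.42) / 19.5 = 0.344 mA.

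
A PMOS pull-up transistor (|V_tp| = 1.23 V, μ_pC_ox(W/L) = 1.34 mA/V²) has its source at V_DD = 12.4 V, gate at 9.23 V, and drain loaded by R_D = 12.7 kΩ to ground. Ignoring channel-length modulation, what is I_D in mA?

I_D = 0.944 mA

V_SG = V_DD − V_G = 12.4 − 9.23 = 3.17 V, so V_ov = 3.17 − 1.23 = 1.94 V.
Assume saturation: I_D = ½ k_p V_ov² = 0.5 × 1.34 × 1.94² = 2.52 mA, giving V_SD = V_DD − I_D R_D = 12.4 − 2.52 × 12.7 = -19.6 V.
But -19.6 V < V_ov = 1.94 V, so the device is actually in triode.
In triode I_D = k_p[V_ov V_SD − ½ V_SD²] and I_D = (V_DD − V_SD)/R_D. Equating: 8.51 V_SD² − 34.01 V_SD + 12.4 = 0, giving V_SD = 0.406 V (the root below V_ov).
I_D = (12.4 − 0.406) / 12.7 = 0.944 mA.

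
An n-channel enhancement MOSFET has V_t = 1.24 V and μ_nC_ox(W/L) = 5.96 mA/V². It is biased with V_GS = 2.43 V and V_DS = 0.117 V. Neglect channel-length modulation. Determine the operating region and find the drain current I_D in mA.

V_ov = V_GS − V_t = 2.43 − 1.24 = 1.19 V.
Since V_DS = 0.117 V < V_ov = 1.19 V, the device is in the triode region.
I_D = k_n [V_ov · V_DS − ½ V_DS²] = 5.96 × [1.19 × 0.117 − 0.5 × 0.117²] = 0.789 mA.

Triode; I_D = 0.789 mA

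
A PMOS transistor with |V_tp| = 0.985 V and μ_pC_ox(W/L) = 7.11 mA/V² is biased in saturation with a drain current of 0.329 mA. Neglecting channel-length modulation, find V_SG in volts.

V_SG = 1.29 V

In saturation I_D = ½ k_p (V_SG − |V_tp|)², so V_SG − |V_tp| = √(2 I_D / k_p) = √(2 × 0.329 / 7.11) = 0.304 V.
V_SG = 0.985 + 0.304 = 1.29 V.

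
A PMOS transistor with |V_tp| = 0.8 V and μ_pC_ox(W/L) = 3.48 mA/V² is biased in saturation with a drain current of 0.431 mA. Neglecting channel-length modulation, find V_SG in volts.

In saturation I_D = ½ k_p (V_SG − |V_tp|)², so V_SG − |V_tp| = √(2 I_D / k_p) = √(2 × 0.431 / 3.48) = 0.498 V.
V_SG = 0.8 + 0.498 = 1.3 V.

V_SG = 1.30 V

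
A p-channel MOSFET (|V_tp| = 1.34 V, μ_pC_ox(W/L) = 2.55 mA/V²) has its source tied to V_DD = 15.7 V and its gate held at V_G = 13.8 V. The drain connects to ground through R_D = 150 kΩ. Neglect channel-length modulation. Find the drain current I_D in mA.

I_D = 0.104 mA

V_SG = V_DD − V_G = 15.7 − 13.8 = 1.9 V, so V_ov = 1.9 − 1.34 = 0.56 V.
Assume saturation: I_D = ½ k_p V_ov² = 0.5 × 2.55 × 0.56² = 0.4 mA, giving V_SD = V_DD − I_D R_D = 15.7 − 0.4 × 150 = -44.3 V.
But -44.3 V < V_ov = 0.56 V, so the device is actually in triode.
In triode I_D = k_p[V_ov V_SD − ½ V_SD²] and I_D = (V_DD − V_SD)/R_D. Equating: 191 V_SD² − 215.2 V_SD + 15.7 = 0, giving V_SD = 0.0784 V (the root below V_ov).
I_D = (15.7 − 0.0784) / 150 = 0.104 mA.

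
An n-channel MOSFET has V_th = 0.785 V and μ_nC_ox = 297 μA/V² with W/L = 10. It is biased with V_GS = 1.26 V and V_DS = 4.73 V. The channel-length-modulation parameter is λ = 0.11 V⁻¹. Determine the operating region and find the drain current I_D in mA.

Saturation; I_D = 0.509 mA

k_n = μ_nC_ox · (W/L) = 2.97 mA/V².
V_ov = V_GS − V_th = 1.26 − 0.785 = 0.475 V.
Since V_DS = 4.73 V ≥ V_ov = 0.475 V, the device is in saturation.
I_D = ½ k_n V_ov² (1 + λ V_DS) = 0.5 × 2.97 × 0.475² × (1 + 0.11 × 4.73) = 0.509 mA.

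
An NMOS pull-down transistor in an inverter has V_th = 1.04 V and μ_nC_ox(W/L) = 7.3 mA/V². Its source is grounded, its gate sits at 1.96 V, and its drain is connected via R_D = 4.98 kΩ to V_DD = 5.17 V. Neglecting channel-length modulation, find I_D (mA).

V_GS = V_G = 1.96 V, so V_ov = 1.96 − 1.04 = 0.92 V.
Assume saturation: I_D = ½ k_n V_ov² = 0.5 × 7.3 × 0.92² = 3.09 mA, giving V_DS = V_DD − I_D R_D = 5.17 − 3.09 × 4.98 = -10.2 V.
But -10.2 V < V_ov = 0.92 V, so the device is actually in triode.
In triode I_D = k_n[V_ov V_DS − ½ V_DS²] and I_D = (V_DD − V_DS)/R_D. Equating: 18.2 V_DS² − 34.45 V_DS + 5.17 = 0, giving V_DS = 0.164 V (the root below V_ov).
I_D = (5.17 − 0.164) / 4.98 = 1.01 mA.

I_D = 1.01 mA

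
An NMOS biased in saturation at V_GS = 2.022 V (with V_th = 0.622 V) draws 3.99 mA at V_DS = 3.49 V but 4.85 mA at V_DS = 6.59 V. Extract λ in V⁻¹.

λ = 0.0918 V⁻¹

With V_GS fixed, I_D ∝ (1 + λ V_DS) in saturation, so I_D2/I_D1 = (1 + λ V_DS2)/(1 + λ V_DS1).
4.85/3.99 = 1.216 = (1 + 6.59 λ)/(1 + 3.49 λ).
Solving: λ (I_D1 V_DS2 − I_D2 V_DS1) = I_D2 − I_D1, so λ = (4.85 − 3.99) / (3.99 × 6.59 − 4.85 × 3.49) = 0.86 / 9.37 = 0.0918 V⁻¹.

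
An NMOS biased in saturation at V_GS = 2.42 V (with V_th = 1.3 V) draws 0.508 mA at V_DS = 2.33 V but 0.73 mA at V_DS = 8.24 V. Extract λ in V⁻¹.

λ = 0.0893 V⁻¹

With V_GS fixed, I_D ∝ (1 + λ V_DS) in saturation, so I_D2/I_D1 = (1 + λ V_DS2)/(1 + λ V_DS1).
0.73/0.508 = 1.437 = (1 + 8.24 λ)/(1 + 2.33 λ).
Solving: λ (I_D1 V_DS2 − I_D2 V_DS1) = I_D2 − I_D1, so λ = (0.73 − 0.508) / (0.508 × 8.24 − 0.73 × 2.33) = 0.222 / 2.49 = 0.0893 V⁻¹.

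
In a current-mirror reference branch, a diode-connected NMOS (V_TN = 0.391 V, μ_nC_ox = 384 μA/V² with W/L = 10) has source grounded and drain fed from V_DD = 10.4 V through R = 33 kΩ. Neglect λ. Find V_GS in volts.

V_GS = 0.781 V

With gate tied to drain, V_GS = V_DS ≥ V_GS − V_TN, so the device is in saturation.
k_n = μ_nC_ox · (W/L) = 3.84 mA/V².
KCL at the drain: ½ k_n (V_GS − V_TN)² = (V_DD − V_GS)/R.
Let x = V_GS − 0.391. Then 63.4 x² + x − 10.01 = 0, giving x = 0.39 V (positive root), so V_GS = 0.781 V.
I_D = (V_DD − V_GS)/R = (10.4 − 0.781) / 33 = 0.291 mA.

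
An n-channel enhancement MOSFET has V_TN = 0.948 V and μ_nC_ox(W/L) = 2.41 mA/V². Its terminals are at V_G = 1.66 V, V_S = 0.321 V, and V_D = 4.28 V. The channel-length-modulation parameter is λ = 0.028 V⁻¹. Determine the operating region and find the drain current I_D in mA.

Saturation; I_D = 0.205 mA

V_GS = V_G − V_S = 1.66 − 0.321 = 1.34 V; V_DS = V_D − V_S = 4.28 − 0.321 = 3.96 V.
V_ov = V_GS − V_TN = 1.34 − 0.948 = 0.391 V.
Since V_DS = 3.96 V ≥ V_ov = 0.391 V, the device is in saturation.
I_D = ½ k_n V_ov² (1 + λ V_DS) = 0.5 × 2.41 × 0.391² × (1 + 0.028 × 3.96) = 0.205 mA.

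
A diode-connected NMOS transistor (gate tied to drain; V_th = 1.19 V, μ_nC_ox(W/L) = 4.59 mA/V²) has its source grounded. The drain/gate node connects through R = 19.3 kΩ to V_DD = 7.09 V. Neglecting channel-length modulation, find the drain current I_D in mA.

I_D = 0.287 mA

With gate tied to drain, V_GS = V_DS ≥ V_GS − V_th, so the device is in saturation.
KCL at the drain: ½ k_n (V_GS − V_th)² = (V_DD − V_GS)/R.
Let x = V_GS − 1.19. Then 44.3 x² + x − 5.9 = 0, giving x = 0.354 V (positive root), so V_GS = 1.54 V.
I_D = (V_DD − V_GS)/R = (7.09 − 1.54) / 19.3 = 0.287 mA.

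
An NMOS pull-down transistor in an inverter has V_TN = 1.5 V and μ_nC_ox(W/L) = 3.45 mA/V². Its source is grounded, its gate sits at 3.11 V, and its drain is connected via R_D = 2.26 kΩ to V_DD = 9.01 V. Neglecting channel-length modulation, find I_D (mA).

I_D = 3.59 mA

V_GS = V_G = 3.11 V, so V_ov = 3.11 − 1.5 = 1.61 V.
Assume saturation: I_D = ½ k_n V_ov² = 0.5 × 3.45 × 1.61² = 4.47 mA, giving V_DS = V_DD − I_D R_D = 9.01 − 4.47 × 2.26 = -1.1 V.
But -1.1 V < V_ov = 1.61 V, so the device is actually in triode.
In triode I_D = k_n[V_ov V_DS − ½ V_DS²] and I_D = (V_DD − V_DS)/R_D. Equating: 3.9 V_DS² − 13.55 V_DS + 9.01 = 0, giving V_DS = 0.895 V (the root below V_ov).
I_D = (9.01 − 0.895) / 2.26 = 3.59 mA.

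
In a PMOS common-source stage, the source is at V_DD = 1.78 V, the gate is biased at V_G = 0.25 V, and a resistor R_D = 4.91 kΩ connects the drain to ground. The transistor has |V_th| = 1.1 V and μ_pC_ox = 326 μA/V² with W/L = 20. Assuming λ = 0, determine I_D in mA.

I_D = 0.333 mA

V_SG = V_DD − V_G = 1.78 − 0.25 = 1.53 V, so V_ov = 1.53 − 1.1 = 0.43 V.
k_p = μ_pC_ox · (W/L) = 6.52 mA/V².
Assume saturation: I_D = ½ k_p V_ov² = 0.5 × 6.52 × 0.43² = 0.603 mA, giving V_SD = V_DD − I_D R_D = 1.78 − 0.603 × 4.91 = -1.18 V.
But -1.18 V < V_ov = 0.43 V, so the device is actually in triode.
In triode I_D = k_p[V_ov V_SD − ½ V_SD²] and I_D = (V_DD − V_SD)/R_D. Equating: 16 V_SD² − 14.77 V_SD + 1.78 = 0, giving V_SD = 0.143 V (the root below V_ov).
I_D = (1.78 − 0.143) / 4.91 = 0.333 mA.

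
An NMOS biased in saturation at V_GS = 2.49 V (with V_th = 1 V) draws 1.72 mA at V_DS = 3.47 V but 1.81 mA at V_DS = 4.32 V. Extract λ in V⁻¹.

λ = 0.0783 V⁻¹

With V_GS fixed, I_D ∝ (1 + λ V_DS) in saturation, so I_D2/I_D1 = (1 + λ V_DS2)/(1 + λ V_DS1).
1.81/1.72 = 1.052 = (1 + 4.32 λ)/(1 + 3.47 λ).
Solving: λ (I_D1 V_DS2 − I_D2 V_DS1) = I_D2 − I_D1, so λ = (1.81 − 1.72) / (1.72 × 4.32 − 1.81 × 3.47) = 0.09 / 1.15 = 0.0783 V⁻¹.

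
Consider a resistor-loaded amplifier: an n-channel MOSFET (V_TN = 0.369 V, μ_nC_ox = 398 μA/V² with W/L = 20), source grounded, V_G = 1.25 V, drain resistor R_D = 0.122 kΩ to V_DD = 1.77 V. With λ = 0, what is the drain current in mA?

I_D = 3.09 mA

V_GS = V_G = 1.25 V, so V_ov = 1.25 − 0.369 = 0.881 V.
k_n = μ_nC_ox · (W/L) = 7.96 mA/V².
Assume saturation: I_D = ½ k_n V_ov² = 0.5 × 7.96 × 0.881² = 3.09 mA, giving V_DS = V_DD − I_D R_D = 1.77 − 3.09 × 0.122 = 1.39 V.
V_DS = 1.39 V ≥ V_ov = 0.881 V, confirming saturation.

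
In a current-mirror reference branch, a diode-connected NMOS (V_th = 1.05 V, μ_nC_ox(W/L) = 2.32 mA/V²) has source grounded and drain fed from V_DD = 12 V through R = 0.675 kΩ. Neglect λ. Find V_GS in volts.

V_GS = 4.21 V

With gate tied to drain, V_GS = V_DS ≥ V_GS − V_th, so the device is in saturation.
KCL at the drain: ½ k_n (V_GS − V_th)² = (V_DD − V_GS)/R.
Let x = V_GS − 1.05. Then 0.783 x² + x − 10.95 = 0, giving x = 3.16 V (positive root), so V_GS = 4.21 V.
I_D = (V_DD − V_GS)/R = (12 − 4.21) / 0.675 = 11.5 mA.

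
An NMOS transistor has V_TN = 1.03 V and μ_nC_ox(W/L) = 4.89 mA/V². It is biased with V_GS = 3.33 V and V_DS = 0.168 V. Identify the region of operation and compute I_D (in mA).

Triode; I_D = 1.82 mA

V_ov = V_GS − V_TN = 3.33 − 1.03 = 2.3 V.
Since V_DS = 0.168 V < V_ov = 2.3 V, the device is in the triode region.
I_D = k_n [V_ov · V_DS − ½ V_DS²] = 4.89 × [2.3 × 0.168 − 0.5 × 0.168²] = 1.82 mA.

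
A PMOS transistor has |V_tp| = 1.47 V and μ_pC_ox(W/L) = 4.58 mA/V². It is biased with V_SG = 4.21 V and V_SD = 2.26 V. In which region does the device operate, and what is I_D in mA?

V_ov = V_SG − |V_tp| = 4.21 − 1.47 = 2.74 V.
Since V_SD = 2.26 V < V_ov = 2.74 V, the device is in the triode region.
I_D = k_p [V_ov · V_SD − ½ V_SD²] = 4.58 × [2.74 × 2.26 − 0.5 × 2.26²] = 16.7 mA.

Triode; I_D = 16.7 mA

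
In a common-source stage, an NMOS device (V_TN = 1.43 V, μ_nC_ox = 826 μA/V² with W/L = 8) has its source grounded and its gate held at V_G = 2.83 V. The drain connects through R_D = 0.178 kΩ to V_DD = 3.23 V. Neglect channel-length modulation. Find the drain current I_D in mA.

I_D = 6.48 mA

V_GS = V_G = 2.83 V, so V_ov = 2.83 − 1.43 = 1.4 V.
k_n = μ_nC_ox · (W/L) = 6.608 mA/V².
Assume saturation: I_D = ½ k_n V_ov² = 0.5 × 6.608 × 1.4² = 6.48 mA, giving V_DS = V_DD − I_D R_D = 3.23 − 6.48 × 0.178 = 2.08 V.
V_DS = 2.08 V ≥ V_ov = 1.4 V, confirming saturation.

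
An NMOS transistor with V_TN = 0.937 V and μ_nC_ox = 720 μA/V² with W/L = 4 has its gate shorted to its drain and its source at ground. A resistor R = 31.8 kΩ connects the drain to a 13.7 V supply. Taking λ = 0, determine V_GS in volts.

With gate tied to drain, V_GS = V_DS ≥ V_GS − V_TN, so the device is in saturation.
k_n = μ_nC_ox · (W/L) = 2.88 mA/V².
KCL at the drain: ½ k_n (V_GS − V_TN)² = (V_DD − V_GS)/R.
Let x = V_GS − 0.937. Then 45.8 x² + x − 12.76 = 0, giving x = 0.517 V (positive root), so V_GS = 1.45 V.
I_D = (V_DD − V_GS)/R = (13.7 − 1.45) / 31.8 = 0.385 mA.

V_GS = 1.45 V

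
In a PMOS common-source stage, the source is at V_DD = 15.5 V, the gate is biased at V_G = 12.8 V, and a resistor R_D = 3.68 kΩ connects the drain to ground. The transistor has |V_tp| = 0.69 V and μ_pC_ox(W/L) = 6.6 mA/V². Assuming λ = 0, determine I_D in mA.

V_SG = V_DD − V_G = 15.5 − 12.8 = 2.7 V, so V_ov = 2.7 − 0.69 = 2.01 V.
Assume saturation: I_D = ½ k_p V_ov² = 0.5 × 6.6 × 2.01² = 13.3 mA, giving V_SD = V_DD − I_D R_D = 15.5 − 13.3 × 3.68 = -33.6 V.
But -33.6 V < V_ov = 2.01 V, so the device is actually in triode.
In triode I_D = k_p[V_ov V_SD − ½ V_SD²] and I_D = (V_DD − V_SD)/R_D. Equating: 12.1 V_SD² − 49.82 V_SD + 15.5 = 0, giving V_SD = 0.339 V (the root below V_ov).
I_D = (15.5 − 0.339) / 3.68 = 4.12 mA.

I_D = 4.12 mA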